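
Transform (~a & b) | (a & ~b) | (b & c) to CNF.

(~a | ~b | c) & (b | a)

(~a & b) | (a & ~b) | (b & c)
= (~a | a | b) & (~a | a | c) & (~a | ~b | b) & (~a | ~b | c) & (b | a | b) & (b | a | c) & (b | ~b | b) & (b | ~b | c)
= (~a | ~b | c) & (b | a)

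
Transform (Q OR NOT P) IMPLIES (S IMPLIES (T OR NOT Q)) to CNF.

(Q OR NOT P) IMPLIES (S IMPLIES (T OR NOT Q))
≡ NOT (Q OR NOT P) OR (S IMPLIES (T OR NOT Q))   [eliminate IMPLIES]
≡ NOT (Q OR NOT P) OR NOT S OR T OR NOT Q   [eliminate IMPLIES]
≡ (NOT Q AND NOT NOT P) OR NOT S OR T OR NOT Q   [De Morgan]
≡ (NOT Q AND P) OR NOT S OR T OR NOT Q   [double negation]
≡ (NOT Q OR NOT S OR T OR NOT Q) AND (P OR NOT S OR T OR NOT Q)   [distribute OR over AND]
≡ NOT Q OR NOT S OR T   [simplify]

NOT Q OR NOT S OR T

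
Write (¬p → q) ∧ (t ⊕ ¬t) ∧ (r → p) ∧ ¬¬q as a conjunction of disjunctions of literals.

(¬r ∨ p) ∧ q

(¬p → q) ∧ (t ⊕ ¬t) ∧ (r → p) ∧ ¬¬q
= (¬¬p ∨ q) ∧ (t ⊕ ¬t) ∧ (r → p) ∧ ¬¬q   — eliminate →
= (¬¬p ∨ q) ∧ (t ∨ ¬t) ∧ ¬(t ∧ ¬t) ∧ (r → p) ∧ ¬¬q   — expand ⊕
= (¬¬p ∨ q) ∧ (t ∨ ¬t) ∧ ¬(t ∧ ¬t) ∧ (¬r ∨ p) ∧ ¬¬q   — eliminate →
= (p ∨ q) ∧ (t ∨ ¬t) ∧ ¬(t ∧ ¬t) ∧ (¬r ∨ p) ∧ ¬¬q   — double negation
= (p ∨ q) ∧ (t ∨ ¬t) ∧ (¬t ∨ ¬¬t) ∧ (¬r ∨ p) ∧ ¬¬q   — De Morgan
= (p ∨ q) ∧ (t ∨ ¬t) ∧ (¬t ∨ t) ∧ (¬r ∨ p) ∧ ¬¬q   — double negation
= (p ∨ q) ∧ (t ∨ ¬t) ∧ (¬t ∨ t) ∧ (¬r ∨ p) ∧ q   — double negation
= (¬r ∨ p) ∧ q   — simplify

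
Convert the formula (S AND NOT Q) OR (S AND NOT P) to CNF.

(S AND NOT Q) OR (S AND NOT P)
≡ (S OR S) AND (S OR NOT P) AND (NOT Q OR S) AND (NOT Q OR NOT P)   [distribute OR over AND]
≡ S AND (NOT Q OR NOT P)   [simplify]

S AND (NOT Q OR NOT P)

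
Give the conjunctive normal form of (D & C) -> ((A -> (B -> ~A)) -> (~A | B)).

(D & C) -> ((A -> (B -> ~A)) -> (~A | B))
= ~(D & C) | ((A -> (B -> ~A)) -> (~A | B))   — eliminate ->
= ~(D & C) | ~(A -> (B -> ~A)) | ~A | B   — eliminate ->
= ~(D & C) | ~(~A | (B -> ~A)) | ~A | B   — eliminate ->
= ~(D & C) | ~(~A | ~B | ~A) | ~A | B   — eliminate ->
= ~D | ~C | ~(~A | ~B | ~A) | ~A | B   — De Morgan
= ~D | ~C | (~~A & ~~B & ~~A) | ~A | B   — De Morgan
= ~D | ~C | (A & ~~B & ~~A) | ~A | B   — double negation
= ~D | ~C | (A & B & ~~A) | ~A | B   — double negation
= ~D | ~C | (A & B & A) | ~A | B   — double negation
= (~D | ~C | A | ~A | B) & (~D | ~C | B | ~A | B) & (~D | ~C | A | ~A | B)   — distribute | over &
= ~D | ~C | B | ~A   — simplify

~D | ~C | B | ~A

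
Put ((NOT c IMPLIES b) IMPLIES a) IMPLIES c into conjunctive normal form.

(c OR b) AND (NOT a OR c)

((NOT c IMPLIES b) IMPLIES a) IMPLIES c
≡ NOT ((NOT c IMPLIES b) IMPLIES a) OR c   [eliminate IMPLIES]
≡ NOT (NOT (NOT c IMPLIES b) OR a) OR c   [eliminate IMPLIES]
≡ NOT (NOT (NOT NOT c OR b) OR a) OR c   [eliminate IMPLIES]
≡ (NOT NOT (NOT NOT c OR b) AND NOT a) OR c   [De Morgan]
≡ ((NOT NOT c OR b) AND NOT a) OR c   [double negation]
≡ ((c OR b) AND NOT a) OR c   [double negation]
≡ (c OR b OR c) AND (NOT a OR c)   [distribute OR over AND]
≡ (c OR b) AND (NOT a OR c)   [simplify]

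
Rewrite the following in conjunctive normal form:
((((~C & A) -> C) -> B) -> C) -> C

((((~C & A) -> C) -> B) -> C) -> C
⇔ ~((((~C & A) -> C) -> B) -> C) | C   — eliminate ->
⇔ ~(~(((~C & A) -> C) -> B) | C) | C   — eliminate ->
⇔ ~(~(~((~C & A) -> C) | B) | C) | C   — eliminate ->
⇔ ~(~(~(~(~C & A) | C) | B) | C) | C   — eliminate ->
⇔ (~~(~(~(~C & A) | C) | B) & ~C) | C   — De Morgan
⇔ ((~(~(~C & A) | C) | B) & ~C) | C   — double negation
⇔ (((~~(~C & A) & ~C) | B) & ~C) | C   — De Morgan
⇔ (((~C & A & ~C) | B) & ~C) | C   — double negation
⇔ (~C | B | C) & (A | B | C) & (~C | B | C) & (~C | C)   — distribute | over &
⇔ A | B | C   — simplify

A | B | C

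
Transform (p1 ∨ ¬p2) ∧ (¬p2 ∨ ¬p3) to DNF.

(p1 ∨ ¬p2) ∧ (¬p2 ∨ ¬p3)
≡ (p1 ∧ ¬p2) ∨ (p1 ∧ ¬p3) ∨ (¬p2 ∧ ¬p2) ∨ (¬p2 ∧ ¬p3)   (distribute ∧ over ∨)
≡ (p1 ∧ ¬p3) ∨ ¬p2   (simplify)

(p1 ∧ ¬p3) ∨ ¬p2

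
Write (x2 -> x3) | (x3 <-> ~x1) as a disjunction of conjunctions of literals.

(x2 -> x3) | (x3 <-> ~x1)
≡ ~x2 | x3 | (x3 <-> ~x1)   (eliminate ->)
≡ ~x2 | x3 | ((x3 -> ~x1) & (~x1 -> x3))   (eliminate <->)
≡ ~x2 | x3 | ((~x3 | ~x1) & (~x1 -> x3))   (eliminate ->)
≡ ~x2 | x3 | ((~x3 | ~x1) & (~~x1 | x3))   (eliminate ->)
≡ ~x2 | x3 | ((~x3 | ~x1) & (x1 | x3))   (double negation)
≡ ~x2 | x3 | (~x3 & x1) | (~x3 & x3) | (~x1 & x1) | (~x1 & x3)   (distribute & over |)
≡ ~x2 | x3 | (~x3 & x1)   (simplify)

~x2 | x3 | (~x3 & x1)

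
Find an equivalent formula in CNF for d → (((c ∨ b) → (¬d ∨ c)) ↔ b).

d → (((c ∨ b) → (¬d ∨ c)) ↔ b)
≡ ¬d ∨ (((c ∨ b) → (¬d ∨ c)) ↔ b)
≡ ¬d ∨ ((((c ∨ b) → (¬d ∨ c)) → b) ∧ (b → ((c ∨ b) → (¬d ∨ c))))
≡ ¬d ∨ ((¬((c ∨ b) → (¬d ∨ c)) ∨ b) ∧ (b → ((c ∨ b) → (¬d ∨ c))))
≡ ¬d ∨ ((¬(¬(c ∨ b) ∨ ¬d ∨ c) ∨ b) ∧ (b → ((c ∨ b) → (¬d ∨ c))))
≡ ¬d ∨ ((¬(¬(c ∨ b) ∨ ¬d ∨ c) ∨ b) ∧ (¬b ∨ ((c ∨ b) → (¬d ∨ c))))
≡ ¬d ∨ ((¬(¬(c ∨ b) ∨ ¬d ∨ c) ∨ b) ∧ (¬b ∨ ¬(c ∨ b) ∨ ¬d ∨ c))
≡ ¬d ∨ (((¬¬(c ∨ b) ∧ ¬¬d ∧ ¬c) ∨ b) ∧ (¬b ∨ ¬(c ∨ b) ∨ ¬d ∨ c))
≡ ¬d ∨ ((((c ∨ b) ∧ ¬¬d ∧ ¬c) ∨ b) ∧ (¬b ∨ ¬(c ∨ b) ∨ ¬d ∨ c))
≡ ¬d ∨ ((((c ∨ b) ∧ d ∧ ¬c) ∨ b) ∧ (¬b ∨ ¬(c ∨ b) ∨ ¬d ∨ c))
≡ ¬d ∨ ((((c ∨ b) ∧ d ∧ ¬c) ∨ b) ∧ (¬b ∨ (¬c ∧ ¬b) ∨ ¬d ∨ c))
≡ (¬d ∨ c ∨ b ∨ b) ∧ (¬d ∨ d ∨ b) ∧ (¬d ∨ ¬c ∨ b) ∧ (¬d ∨ ¬b ∨ ¬c ∨ ¬d ∨ c) ∧ (¬d ∨ ¬b ∨ ¬b ∨ ¬d ∨ c)
≡ (¬d ∨ c ∨ b) ∧ (¬d ∨ ¬c ∨ b) ∧ (¬d ∨ ¬b ∨ c)

(¬d ∨ c ∨ b) ∧ (¬d ∨ ¬c ∨ b) ∧ (¬d ∨ ¬b ∨ c)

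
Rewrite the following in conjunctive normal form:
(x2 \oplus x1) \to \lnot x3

(\lnot x2 \lor x1 \lor \lnot x3) \land (\lnot x1 \lor x2 \lor \lnot x3)

(x2 \oplus x1) \to \lnot x3
≡ \lnot (x2 \oplus x1) \lor \lnot x3   — eliminate \to
≡ \lnot ((x2 \lor x1) \land \lnot (x2 \land x1)) \lor \lnot x3   — expand \oplus
≡ \lnot (x2 \lor x1) \lor \lnot \lnot (x2 \land x1) \lor \lnot x3   — De Morgan
≡ (\lnot x2 \land \lnot x1) \lor \lnot \lnot (x2 \land x1) \lor \lnot x3   — De Morgan
≡ (\lnot x2 \land \lnot x1) \lor (x2 \land x1) \lor \lnot x3   — double negation
≡ (\lnot x2 \lor x2 \lor \lnot x3) \land (\lnot x2 \lor x1 \lor \lnot x3) \land (\lnot x1 \lor x2 \lor \lnot x3) \land (\lnot x1 \lor x1 \lor \lnot x3)   — distribute \lor over \land
≡ (\lnot x2 \lor x1 \lor \lnot x3) \land (\lnot x1 \lor x2 \lor \lnot x3)   — simplify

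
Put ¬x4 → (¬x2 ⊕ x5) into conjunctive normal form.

(x4 ∨ ¬x2 ∨ x5) ∧ (x4 ∨ x2 ∨ ¬x5)

¬x4 → (¬x2 ⊕ x5)
⇔ ¬¬x4 ∨ (¬x2 ⊕ x5)   [eliminate →]
⇔ ¬¬x4 ∨ ((¬x2 ∨ x5) ∧ ¬(¬x2 ∧ x5))   [expand ⊕]
⇔ x4 ∨ ((¬x2 ∨ x5) ∧ ¬(¬x2 ∧ x5))   [double negation]
⇔ x4 ∨ ((¬x2 ∨ x5) ∧ (¬¬x2 ∨ ¬x5))   [De Morgan]
⇔ x4 ∨ ((¬x2 ∨ x5) ∧ (x2 ∨ ¬x5))   [double negation]
⇔ (x4 ∨ ¬x2 ∨ x5) ∧ (x4 ∨ x2 ∨ ¬x5)   [distribute ∨ over ∧]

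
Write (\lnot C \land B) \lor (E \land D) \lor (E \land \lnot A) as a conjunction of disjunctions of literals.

(\lnot C \land B) \lor (E \land D) \lor (E \land \lnot A)
= (\lnot C \lor E \lor E) \land (\lnot C \lor E \lor \lnot A) \land (\lnot C \lor D \lor E) \land (\lnot C \lor D \lor \lnot A) \land (B \lor E \lor E) \land (B \lor E \lor \lnot A) \land (B \lor D \lor E) \land (B \lor D \lor \lnot A)   [distribute \lor over \land]
= (\lnot C \lor E) \land (\lnot C \lor D \lor \lnot A) \land (B \lor E) \land (B \lor D \lor \lnot A)   [simplify]

(\lnot C \lor E) \land (\lnot C \lor D \lor \lnot A) \land (B \lor E) \land (B \lor D \lor \lnot A)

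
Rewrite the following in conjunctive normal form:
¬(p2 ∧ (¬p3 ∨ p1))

(¬p2 ∨ p3) ∧ (¬p2 ∨ ¬p1)

¬(p2 ∧ (¬p3 ∨ p1))
≡ ¬p2 ∨ ¬(¬p3 ∨ p1)   (De Morgan)
≡ ¬p2 ∨ (¬¬p3 ∧ ¬p1)   (De Morgan)
≡ ¬p2 ∨ (p3 ∧ ¬p1)   (double negation)
≡ (¬p2 ∨ p3) ∧ (¬p2 ∨ ¬p1)   (distribute ∨ over ∧)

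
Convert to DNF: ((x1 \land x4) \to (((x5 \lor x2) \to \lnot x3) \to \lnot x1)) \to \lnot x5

((x1 \land x4) \to (((x5 \lor x2) \to \lnot x3) \to \lnot x1)) \to \lnot x5
⇔ \lnot ((x1 \land x4) \to (((x5 \lor x2) \to \lnot x3) \to \lnot x1)) \lor \lnot x5
⇔ \lnot (\lnot (x1 \land x4) \lor (((x5 \lor x2) \to \lnot x3) \to \lnot x1)) \lor \lnot x5
⇔ \lnot (\lnot (x1 \land x4) \lor \lnot ((x5 \lor x2) \to \lnot x3) \lor \lnot x1) \lor \lnot x5
⇔ \lnot (\lnot (x1 \land x4) \lor \lnot (\lnot (x5 \lor x2) \lor \lnot x3) \lor \lnot x1) \lor \lnot x5
⇔ (\lnot \lnot (x1 \land x4) \land \lnot \lnot (\lnot (x5 \lor x2) \lor \lnot x3) \land \lnot \lnot x1) \lor \lnot x5
⇔ (x1 \land x4 \land \lnot \lnot (\lnot (x5 \lor x2) \lor \lnot x3) \land \lnot \lnot x1) \lor \lnot x5
⇔ (x1 \land x4 \land (\lnot (x5 \lor x2) \lor \lnot x3) \land \lnot \lnot x1) \lor \lnot x5
⇔ (x1 \land x4 \land ((\lnot x5 \land \lnot x2) \lor \lnot x3) \land \lnot \lnot x1) \lor \lnot x5
⇔ (x1 \land x4 \land ((\lnot x5 \land \lnot x2) \lor \lnot x3) \land x1) \lor \lnot x5
⇔ (x1 \land x4 \land \lnot x5 \land \lnot x2 \land x1) \lor (x1 \land x4 \land \lnot x3 \land x1) \lor \lnot x5
⇔ (x1 \land x4 \land \lnot x3) \lor \lnot x5

(x1 \land x4 \land \lnot x3) \lor \lnot x5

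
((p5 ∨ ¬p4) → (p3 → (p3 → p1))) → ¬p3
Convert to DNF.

(p5 ∧ p3 ∧ ¬p1) ∨ (¬p4 ∧ p3 ∧ ¬p1) ∨ ¬p3

((p5 ∨ ¬p4) → (p3 → (p3 → p1))) → ¬p3
≡ ¬((p5 ∨ ¬p4) → (p3 → (p3 → p1))) ∨ ¬p3   [eliminate →]
≡ ¬(¬(p5 ∨ ¬p4) ∨ (p3 → (p3 → p1))) ∨ ¬p3   [eliminate →]
≡ ¬(¬(p5 ∨ ¬p4) ∨ ¬p3 ∨ (p3 → p1)) ∨ ¬p3   [eliminate →]
≡ ¬(¬(p5 ∨ ¬p4) ∨ ¬p3 ∨ ¬p3 ∨ p1) ∨ ¬p3   [eliminate →]
≡ (¬¬(p5 ∨ ¬p4) ∧ ¬¬p3 ∧ ¬¬p3 ∧ ¬p1) ∨ ¬p3   [De Morgan]
≡ ((p5 ∨ ¬p4) ∧ ¬¬p3 ∧ ¬¬p3 ∧ ¬p1) ∨ ¬p3   [double negation]
≡ ((p5 ∨ ¬p4) ∧ p3 ∧ ¬¬p3 ∧ ¬p1) ∨ ¬p3   [double negation]
≡ ((p5 ∨ ¬p4) ∧ p3 ∧ p3 ∧ ¬p1) ∨ ¬p3   [double negation]
≡ (p5 ∧ p3 ∧ p3 ∧ ¬p1) ∨ (¬p4 ∧ p3 ∧ p3 ∧ ¬p1) ∨ ¬p3   [distribute ∧ over ∨]
≡ (p5 ∧ p3 ∧ ¬p1) ∨ (¬p4 ∧ p3 ∧ ¬p1) ∨ ¬p3   [simplify]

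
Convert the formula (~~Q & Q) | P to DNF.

Q | P

(~~Q & Q) | P
= (Q & Q) | P   [double negation]
= Q | P   [simplify]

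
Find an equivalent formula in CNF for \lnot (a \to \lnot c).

\lnot (a \to \lnot c)
≡ \lnot (\lnot a \lor \lnot c)   [eliminate \to]
≡ \lnot \lnot a \land \lnot \lnot c   [De Morgan]
≡ a \land \lnot \lnot c   [double negation]
≡ a \land c   [double negation]

a \land c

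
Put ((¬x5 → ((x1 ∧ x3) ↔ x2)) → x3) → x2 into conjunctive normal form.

¬x3 ∨ x2

((¬x5 → ((x1 ∧ x3) ↔ x2)) → x3) → x2
= ¬((¬x5 → ((x1 ∧ x3) ↔ x2)) → x3) ∨ x2
= ¬(¬(¬x5 → ((x1 ∧ x3) ↔ x2)) ∨ x3) ∨ x2
= ¬(¬(¬¬x5 ∨ ((x1 ∧ x3) ↔ x2)) ∨ x3) ∨ x2
= ¬(¬(¬¬x5 ∨ (((x1 ∧ x3) → x2) ∧ (x2 → (x1 ∧ x3)))) ∨ x3) ∨ x2
= ¬(¬(¬¬x5 ∨ ((¬(x1 ∧ x3) ∨ x2) ∧ (x2 → (x1 ∧ x3)))) ∨ x3) ∨ x2
= ¬(¬(¬¬x5 ∨ ((¬(x1 ∧ x3) ∨ x2) ∧ (¬x2 ∨ (x1 ∧ x3)))) ∨ x3) ∨ x2
= (¬¬(¬¬x5 ∨ ((¬(x1 ∧ x3) ∨ x2) ∧ (¬x2 ∨ (x1 ∧ x3)))) ∧ ¬x3) ∨ x2
= ((¬¬x5 ∨ ((¬(x1 ∧ x3) ∨ x2) ∧ (¬x2 ∨ (x1 ∧ x3)))) ∧ ¬x3) ∨ x2
= ((x5 ∨ ((¬(x1 ∧ x3) ∨ x2) ∧ (¬x2 ∨ (x1 ∧ x3)))) ∧ ¬x3) ∨ x2
= ((x5 ∨ ((¬x1 ∨ ¬x3 ∨ x2) ∧ (¬x2 ∨ (x1 ∧ x3)))) ∧ ¬x3) ∨ x2
= (x5 ∨ ¬x1 ∨ ¬x3 ∨ x2 ∨ x2) ∧ (x5 ∨ ¬x2 ∨ x1 ∨ x2) ∧ (x5 ∨ ¬x2 ∨ x3 ∨ x2) ∧ (¬x3 ∨ x2)
= ¬x3 ∨ x2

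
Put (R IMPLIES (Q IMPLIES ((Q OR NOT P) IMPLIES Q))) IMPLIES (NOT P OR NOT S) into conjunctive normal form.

(R IMPLIES (Q IMPLIES ((Q OR NOT P) IMPLIES Q))) IMPLIES (NOT P OR NOT S)
= NOT (R IMPLIES (Q IMPLIES ((Q OR NOT P) IMPLIES Q))) OR NOT P OR NOT S   — eliminate IMPLIES
= NOT (NOT R OR (Q IMPLIES ((Q OR NOT P) IMPLIES Q))) OR NOT P OR NOT S   — eliminate IMPLIES
= NOT (NOT R OR NOT Q OR ((Q OR NOT P) IMPLIES Q)) OR NOT P OR NOT S   — eliminate IMPLIES
= NOT (NOT R OR NOT Q OR NOT (Q OR NOT P) OR Q) OR NOT P OR NOT S   — eliminate IMPLIES
= (NOT NOT R AND NOT NOT Q AND NOT NOT (Q OR NOT P) AND NOT Q) OR NOT P OR NOT S   — De Morgan
= (R AND NOT NOT Q AND NOT NOT (Q OR NOT P) AND NOT Q) OR NOT P OR NOT S   — double negation
= (R AND Q AND NOT NOT (Q OR NOT P) AND NOT Q) OR NOT P OR NOT S   — double negation
= (R AND Q AND (Q OR NOT P) AND NOT Q) OR NOT P OR NOT S   — double negation
= (R OR NOT P OR NOT S) AND (Q OR NOT P OR NOT S) AND (Q OR NOT P OR NOT P OR NOT S) AND (NOT Q OR NOT P OR NOT S)   — distribute OR over AND
= (R OR NOT P OR NOT S) AND (Q OR NOT P OR NOT S) AND (NOT Q OR NOT P OR NOT S)   — simplify

(R OR NOT P OR NOT S) AND (Q OR NOT P OR NOT S) AND (NOT Q OR NOT P OR NOT S)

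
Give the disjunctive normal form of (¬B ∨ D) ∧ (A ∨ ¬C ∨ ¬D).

(¬B ∨ D) ∧ (A ∨ ¬C ∨ ¬D)
⇔ (¬B ∧ A) ∨ (¬B ∧ ¬C) ∨ (¬B ∧ ¬D) ∨ (D ∧ A) ∨ (D ∧ ¬C) ∨ (D ∧ ¬D)
⇔ (¬B ∧ A) ∨ (¬B ∧ ¬C) ∨ (¬B ∧ ¬D) ∨ (D ∧ A) ∨ (D ∧ ¬C)

(¬B ∧ A) ∨ (¬B ∧ ¬C) ∨ (¬B ∧ ¬D) ∨ (D ∧ A) ∨ (D ∧ ¬C)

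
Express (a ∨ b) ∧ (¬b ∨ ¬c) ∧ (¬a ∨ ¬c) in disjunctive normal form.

(a ∨ b) ∧ (¬b ∨ ¬c) ∧ (¬a ∨ ¬c)
≡ (a ∧ ¬b ∧ ¬a) ∨ (a ∧ ¬b ∧ ¬c) ∨ (a ∧ ¬c ∧ ¬a) ∨ (a ∧ ¬c ∧ ¬c) ∨ (b ∧ ¬b ∧ ¬a) ∨ (b ∧ ¬b ∧ ¬c) ∨ (b ∧ ¬c ∧ ¬a) ∨ (b ∧ ¬c ∧ ¬c)
≡ (a ∧ ¬c) ∨ (b ∧ ¬c)

(a ∧ ¬c) ∨ (b ∧ ¬c)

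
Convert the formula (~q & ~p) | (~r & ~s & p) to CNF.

(~q & ~p) | (~r & ~s & p)
≡ (~q | ~r) & (~q | ~s) & (~q | p) & (~p | ~r) & (~p | ~s) & (~p | p)   [distribute | over &]
≡ (~q | ~r) & (~q | ~s) & (~q | p) & (~p | ~r) & (~p | ~s)   [simplify]

(~q | ~r) & (~q | ~s) & (~q | p) & (~p | ~r) & (~p | ~s)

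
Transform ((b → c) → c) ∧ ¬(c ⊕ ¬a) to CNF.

((b → c) → c) ∧ ¬(c ⊕ ¬a)
≡ (¬(b → c) ∨ c) ∧ ¬(c ⊕ ¬a)   (eliminate →)
≡ (¬(¬b ∨ c) ∨ c) ∧ ¬(c ⊕ ¬a)   (eliminate →)
≡ (¬(¬b ∨ c) ∨ c) ∧ ¬((c ∨ ¬a) ∧ ¬(c ∧ ¬a))   (expand ⊕)
≡ ((¬¬b ∧ ¬c) ∨ c) ∧ ¬((c ∨ ¬a) ∧ ¬(c ∧ ¬a))   (De Morgan)
≡ ((b ∧ ¬c) ∨ c) ∧ ¬((c ∨ ¬a) ∧ ¬(c ∧ ¬a))   (double negation)
≡ ((b ∧ ¬c) ∨ c) ∧ (¬(c ∨ ¬a) ∨ ¬¬(c ∧ ¬a))   (De Morgan)
≡ ((b ∧ ¬c) ∨ c) ∧ ((¬c ∧ ¬¬a) ∨ ¬¬(c ∧ ¬a))   (De Morgan)
≡ ((b ∧ ¬c) ∨ c) ∧ ((¬c ∧ a) ∨ ¬¬(c ∧ ¬a))   (double negation)
≡ ((b ∧ ¬c) ∨ c) ∧ ((¬c ∧ a) ∨ (c ∧ ¬a))   (double negation)
≡ (b ∨ c) ∧ (¬c ∨ c) ∧ (¬c ∨ c) ∧ (¬c ∨ ¬a) ∧ (a ∨ c) ∧ (a ∨ ¬a)   (distribute ∨ over ∧)
≡ (b ∨ c) ∧ (¬c ∨ ¬a) ∧ (a ∨ c)   (simplify)

(b ∨ c) ∧ (¬c ∨ ¬a) ∧ (a ∨ c)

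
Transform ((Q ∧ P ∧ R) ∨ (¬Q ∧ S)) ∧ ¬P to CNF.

(Q ∨ S) ∧ (P ∨ ¬Q) ∧ (P ∨ S) ∧ (R ∨ ¬Q) ∧ (R ∨ S) ∧ ¬P

((Q ∧ P ∧ R) ∨ (¬Q ∧ S)) ∧ ¬P
≡ (Q ∨ ¬Q) ∧ (Q ∨ S) ∧ (P ∨ ¬Q) ∧ (P ∨ S) ∧ (R ∨ ¬Q) ∧ (R ∨ S) ∧ ¬P   (distribute ∨ over ∧)
≡ (Q ∨ S) ∧ (P ∨ ¬Q) ∧ (P ∨ S) ∧ (R ∨ ¬Q) ∧ (R ∨ S) ∧ ¬P   (simplify)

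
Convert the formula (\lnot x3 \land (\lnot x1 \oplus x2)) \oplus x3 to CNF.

(\lnot x3 \land (\lnot x1 \oplus x2)) \oplus x3
⇔ ((\lnot x3 \land (\lnot x1 \oplus x2)) \lor x3) \land \lnot (\lnot x3 \land (\lnot x1 \oplus x2) \land x3)   (expand \oplus)
⇔ ((\lnot x3 \land (\lnot x1 \lor x2) \land \lnot (\lnot x1 \land x2)) \lor x3) \land \lnot (\lnot x3 \land (\lnot x1 \oplus x2) \land x3)   (expand \oplus)
⇔ ((\lnot x3 \land (\lnot x1 \lor x2) \land \lnot (\lnot x1 \land x2)) \lor x3) \land \lnot (\lnot x3 \land (\lnot x1 \lor x2) \land \lnot (\lnot x1 \land x2) \land x3)   (expand \oplus)
⇔ ((\lnot x3 \land (\lnot x1 \lor x2) \land (\lnot \lnot x1 \lor \lnot x2)) \lor x3) \land \lnot (\lnot x3 \land (\lnot x1 \lor x2) \land \lnot (\lnot x1 \land x2) \land x3)   (De Morgan)
⇔ ((\lnot x3 \land (\lnot x1 \lor x2) \land (x1 \lor \lnot x2)) \lor x3) \land \lnot (\lnot x3 \land (\lnot x1 \lor x2) \land \lnot (\lnot x1 \land x2) \land x3)   (double negation)
⇔ ((\lnot x3 \land (\lnot x1 \lor x2) \land (x1 \lor \lnot x2)) \lor x3) \land (\lnot \lnot x3 \lor \lnot (\lnot x1 \lor x2) \lor \lnot \lnot (\lnot x1 \land x2) \lor \lnot x3)   (De Morgan)
⇔ ((\lnot x3 \land (\lnot x1 \lor x2) \land (x1 \lor \lnot x2)) \lor x3) \land (x3 \lor \lnot (\lnot x1 \lor x2) \lor \lnot \lnot (\lnot x1 \land x2) \lor \lnot x3)   (double negation)
⇔ ((\lnot x3 \land (\lnot x1 \lor x2) \land (x1 \lor \lnot x2)) \lor x3) \land (x3 \lor (\lnot \lnot x1 \land \lnot x2) \lor \lnot \lnot (\lnot x1 \land x2) \lor \lnot x3)   (De Morgan)
⇔ ((\lnot x3 \land (\lnot x1 \lor x2) \land (x1 \lor \lnot x2)) \lor x3) \land (x3 \lor (x1 \land \lnot x2) \lor \lnot \lnot (\lnot x1 \land x2) \lor \lnot x3)   (double negation)
⇔ ((\lnot x3 \land (\lnot x1 \lor x2) \land (x1 \lor \lnot x2)) \lor x3) \land (x3 \lor (x1 \land \lnot x2) \lor (\lnot x1 \land x2) \lor \lnot x3)   (double negation)
⇔ (\lnot x3 \lor x3) \land (\lnot x1 \lor x2 \lor x3) \land (x1 \lor \lnot x2 \lor x3) \land (x3 \lor x1 \lor \lnot x1 \lor \lnot x3) \land (x3 \lor x1 \lor x2 \lor \lnot x3) \land (x3 \lor \lnot x2 \lor \lnot x1 \lor \lnot x3) \land (x3 \lor \lnot x2 \lor x2 \lor \lnot x3)   (distribute \lor over \land)
⇔ (\lnot x1 \lor x2 \lor x3) \land (x1 \lor \lnot x2 \lor x3)   (simplify)

(\lnot x1 \lor x2 \lor x3) \land (x1 \lor \lnot x2 \lor x3)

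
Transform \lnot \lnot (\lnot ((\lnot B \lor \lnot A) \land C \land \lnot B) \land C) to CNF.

\lnot \lnot (\lnot ((\lnot B \lor \lnot A) \land C \land \lnot B) \land C)
⇔ \lnot ((\lnot B \lor \lnot A) \land C \land \lnot B) \land C   [double negation]
⇔ (\lnot (\lnot B \lor \lnot A) \lor \lnot C \lor \lnot \lnot B) \land C   [De Morgan]
⇔ ((\lnot \lnot B \land \lnot \lnot A) \lor \lnot C \lor \lnot \lnot B) \land C   [De Morgan]
⇔ ((B \land \lnot \lnot A) \lor \lnot C \lor \lnot \lnot B) \land C   [double negation]
⇔ ((B \land A) \lor \lnot C \lor \lnot \lnot B) \land C   [double negation]
⇔ ((B \land A) \lor \lnot C \lor B) \land C   [double negation]
⇔ (B \lor \lnot C \lor B) \land (A \lor \lnot C \lor B) \land C   [distribute \lor over \land]
⇔ (B \lor \lnot C) \land C   [simplify]

(B \lor \lnot C) \land C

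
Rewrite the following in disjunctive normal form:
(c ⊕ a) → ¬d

(c ⊕ a) → ¬d
≡ ¬(c ⊕ a) ∨ ¬d   — eliminate →
≡ ¬((c ∧ ¬a) ∨ (¬c ∧ a)) ∨ ¬d   — expand ⊕
≡ (¬(c ∧ ¬a) ∧ ¬(¬c ∧ a)) ∨ ¬d   — De Morgan
≡ ((¬c ∨ ¬¬a) ∧ ¬(¬c ∧ a)) ∨ ¬d   — De Morgan
≡ ((¬c ∨ a) ∧ ¬(¬c ∧ a)) ∨ ¬d   — double negation
≡ ((¬c ∨ a) ∧ (¬¬c ∨ ¬a)) ∨ ¬d   — De Morgan
≡ ((¬c ∨ a) ∧ (c ∨ ¬a)) ∨ ¬d   — double negation
≡ (¬c ∧ c) ∨ (¬c ∧ ¬a) ∨ (a ∧ c) ∨ (a ∧ ¬a) ∨ ¬d   — distribute ∧ over ∨
≡ (¬c ∧ ¬a) ∨ (a ∧ c) ∨ ¬d   — simplify

(¬c ∧ ¬a) ∨ (a ∧ c) ∨ ¬d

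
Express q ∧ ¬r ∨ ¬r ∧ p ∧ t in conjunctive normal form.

(q ∨ p) ∧ (q ∨ t) ∧ ¬r

q ∧ ¬r ∨ ¬r ∧ p ∧ t
= (q ∨ ¬r) ∧ (q ∨ p) ∧ (q ∨ t) ∧ (¬r ∨ ¬r) ∧ (¬r ∨ p) ∧ (¬r ∨ t)   [distribute ∨ over ∧]
= (q ∨ p) ∧ (q ∨ t) ∧ ¬r   [simplify]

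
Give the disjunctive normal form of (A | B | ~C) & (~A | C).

(A | B | ~C) & (~A | C)
≡ (A & ~A) | (A & C) | (B & ~A) | (B & C) | (~C & ~A) | (~C & C)   [distribute & over |]
≡ (A & C) | (B & ~A) | (B & C) | (~C & ~A)   [simplify]

(A & C) | (B & ~A) | (B & C) | (~C & ~A)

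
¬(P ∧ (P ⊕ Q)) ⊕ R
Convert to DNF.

(¬P ∧ ¬R) ∨ (Q ∧ P ∧ ¬R) ∨ (P ∧ ¬Q ∧ R)

¬(P ∧ (P ⊕ Q)) ⊕ R
= (¬(P ∧ (P ⊕ Q)) ∧ ¬R) ∨ (¬¬(P ∧ (P ⊕ Q)) ∧ R)   (expand ⊕)
= (¬(P ∧ ((P ∧ ¬Q) ∨ (¬P ∧ Q))) ∧ ¬R) ∨ (¬¬(P ∧ (P ⊕ Q)) ∧ R)   (expand ⊕)
= (¬(P ∧ ((P ∧ ¬Q) ∨ (¬P ∧ Q))) ∧ ¬R) ∨ (¬¬(P ∧ ((P ∧ ¬Q) ∨ (¬P ∧ Q))) ∧ R)   (expand ⊕)
= ((¬P ∨ ¬((P ∧ ¬Q) ∨ (¬P ∧ Q))) ∧ ¬R) ∨ (¬¬(P ∧ ((P ∧ ¬Q) ∨ (¬P ∧ Q))) ∧ R)   (De Morgan)
= ((¬P ∨ (¬(P ∧ ¬Q) ∧ ¬(¬P ∧ Q))) ∧ ¬R) ∨ (¬¬(P ∧ ((P ∧ ¬Q) ∨ (¬P ∧ Q))) ∧ R)   (De Morgan)
= ((¬P ∨ ((¬P ∨ ¬¬Q) ∧ ¬(¬P ∧ Q))) ∧ ¬R) ∨ (¬¬(P ∧ ((P ∧ ¬Q) ∨ (¬P ∧ Q))) ∧ R)   (De Morgan)
= ((¬P ∨ ((¬P ∨ Q) ∧ ¬(¬P ∧ Q))) ∧ ¬R) ∨ (¬¬(P ∧ ((P ∧ ¬Q) ∨ (¬P ∧ Q))) ∧ R)   (double negation)
= ((¬P ∨ ((¬P ∨ Q) ∧ (¬¬P ∨ ¬Q))) ∧ ¬R) ∨ (¬¬(P ∧ ((P ∧ ¬Q) ∨ (¬P ∧ Q))) ∧ R)   (De Morgan)
= ((¬P ∨ ((¬P ∨ Q) ∧ (P ∨ ¬Q))) ∧ ¬R) ∨ (¬¬(P ∧ ((P ∧ ¬Q) ∨ (¬P ∧ Q))) ∧ R)   (double negation)
= ((¬P ∨ ((¬P ∨ Q) ∧ (P ∨ ¬Q))) ∧ ¬R) ∨ (P ∧ ((P ∧ ¬Q) ∨ (¬P ∧ Q)) ∧ R)   (double negation)
= (¬P ∧ ¬R) ∨ (¬P ∧ P ∧ ¬R) ∨ (¬P ∧ ¬Q ∧ ¬R) ∨ (Q ∧ P ∧ ¬R) ∨ (Q ∧ ¬Q ∧ ¬R) ∨ (P ∧ P ∧ ¬Q ∧ R) ∨ (P ∧ ¬P ∧ Q ∧ R)   (distribute ∧ over ∨)
= (¬P ∧ ¬R) ∨ (Q ∧ P ∧ ¬R) ∨ (P ∧ ¬Q ∧ R)   (simplify)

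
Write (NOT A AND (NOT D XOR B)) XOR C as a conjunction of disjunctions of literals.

(NOT A OR C) AND (NOT D OR B OR C) AND (D OR NOT B OR C) AND (A OR D OR B OR NOT C) AND (A OR NOT B OR NOT D OR NOT C)

(NOT A AND (NOT D XOR B)) XOR C
⇔ ((NOT A AND (NOT D XOR B)) OR C) AND NOT (NOT A AND (NOT D XOR B) AND C)   [expand XOR]
⇔ ((NOT A AND (NOT D OR B) AND NOT (NOT D AND B)) OR C) AND NOT (NOT A AND (NOT D XOR B) AND C)   [expand XOR]
⇔ ((NOT A AND (NOT D OR B) AND NOT (NOT D AND B)) OR C) AND NOT (NOT A AND (NOT D OR B) AND NOT (NOT D AND B) AND C)   [expand XOR]
⇔ ((NOT A AND (NOT D OR B) AND (NOT NOT D OR NOT B)) OR C) AND NOT (NOT A AND (NOT D OR B) AND NOT (NOT D AND B) AND C)   [De Morgan]
⇔ ((NOT A AND (NOT D OR B) AND (D OR NOT B)) OR C) AND NOT (NOT A AND (NOT D OR B) AND NOT (NOT D AND B) AND C)   [double negation]
⇔ ((NOT A AND (NOT D OR B) AND (D OR NOT B)) OR C) AND (NOT NOT A OR NOT (NOT D OR B) OR NOT NOT (NOT D AND B) OR NOT C)   [De Morgan]
⇔ ((NOT A AND (NOT D OR B) AND (D OR NOT B)) OR C) AND (A OR NOT (NOT D OR B) OR NOT NOT (NOT D AND B) OR NOT C)   [double negation]
⇔ ((NOT A AND (NOT D OR B) AND (D OR NOT B)) OR C) AND (A OR (NOT NOT D AND NOT B) OR NOT NOT (NOT D AND B) OR NOT C)   [De Morgan]
⇔ ((NOT A AND (NOT D OR B) AND (D OR NOT B)) OR C) AND (A OR (D AND NOT B) OR NOT NOT (NOT D AND B) OR NOT C)   [double negation]
⇔ ((NOT A AND (NOT D OR B) AND (D OR NOT B)) OR C) AND (A OR (D AND NOT B) OR (NOT D AND B) OR NOT C)   [double negation]
⇔ (NOT A OR C) AND (NOT D OR B OR C) AND (D OR NOT B OR C) AND (A OR D OR NOT D OR NOT C) AND (A OR D OR B OR NOT C) AND (A OR NOT B OR NOT D OR NOT C) AND (A OR NOT B OR B OR NOT C)   [distribute OR over AND]
⇔ (NOT A OR C) AND (NOT D OR B OR C) AND (D OR NOT B OR C) AND (A OR D OR B OR NOT C) AND (A OR NOT B OR NOT D OR NOT C)   [simplify]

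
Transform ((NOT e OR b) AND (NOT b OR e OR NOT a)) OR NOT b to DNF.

(NOT e AND NOT a) OR (b AND e) OR (b AND NOT a) OR NOT b

((NOT e OR b) AND (NOT b OR e OR NOT a)) OR NOT b
≡ (NOT e AND NOT b) OR (NOT e AND e) OR (NOT e AND NOT a) OR (b AND NOT b) OR (b AND e) OR (b AND NOT a) OR NOT b   (distribute AND over OR)
≡ (NOT e AND NOT a) OR (b AND e) OR (b AND NOT a) OR NOT b   (simplify)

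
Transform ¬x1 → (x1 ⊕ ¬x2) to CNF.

x1 ∨ ¬x2

¬x1 → (x1 ⊕ ¬x2)
≡ ¬¬x1 ∨ (x1 ⊕ ¬x2)   [eliminate →]
≡ ¬¬x1 ∨ ((x1 ∨ ¬x2) ∧ ¬(x1 ∧ ¬x2))   [expand ⊕]
≡ x1 ∨ ((x1 ∨ ¬x2) ∧ ¬(x1 ∧ ¬x2))   [double negation]
≡ x1 ∨ ((x1 ∨ ¬x2) ∧ (¬x1 ∨ ¬¬x2))   [De Morgan]
≡ x1 ∨ ((x1 ∨ ¬x2) ∧ (¬x1 ∨ x2))   [double negation]
≡ (x1 ∨ x1 ∨ ¬x2) ∧ (x1 ∨ ¬x1 ∨ x2)   [distribute ∨ over ∧]
≡ x1 ∨ ¬x2   [simplify]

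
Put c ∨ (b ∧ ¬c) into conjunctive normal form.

c ∨ b

c ∨ (b ∧ ¬c)
= (c ∨ b) ∧ (c ∨ ¬c)   [distribute ∨ over ∧]
= c ∨ b   [simplify]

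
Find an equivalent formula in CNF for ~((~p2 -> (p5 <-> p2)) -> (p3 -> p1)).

~((~p2 -> (p5 <-> p2)) -> (p3 -> p1))
≡ ~(~(~p2 -> (p5 <-> p2)) | (p3 -> p1))   [eliminate ->]
≡ ~(~(~~p2 | (p5 <-> p2)) | (p3 -> p1))   [eliminate ->]
≡ ~(~(~~p2 | ((p5 -> p2) & (p2 -> p5))) | (p3 -> p1))   [eliminate <->]
≡ ~(~(~~p2 | ((~p5 | p2) & (p2 -> p5))) | (p3 -> p1))   [eliminate ->]
≡ ~(~(~~p2 | ((~p5 | p2) & (~p2 | p5))) | (p3 -> p1))   [eliminate ->]
≡ ~(~(~~p2 | ((~p5 | p2) & (~p2 | p5))) | ~p3 | p1)   [eliminate ->]
≡ ~~(~~p2 | ((~p5 | p2) & (~p2 | p5))) & ~~p3 & ~p1   [De Morgan]
≡ (~~p2 | ((~p5 | p2) & (~p2 | p5))) & ~~p3 & ~p1   [double negation]
≡ (p2 | ((~p5 | p2) & (~p2 | p5))) & ~~p3 & ~p1   [double negation]
≡ (p2 | ((~p5 | p2) & (~p2 | p5))) & p3 & ~p1   [double negation]
≡ (p2 | ~p5 | p2) & (p2 | ~p2 | p5) & p3 & ~p1   [distribute | over &]
≡ (p2 | ~p5) & p3 & ~p1   [simplify]

(p2 | ~p5) & p3 & ~p1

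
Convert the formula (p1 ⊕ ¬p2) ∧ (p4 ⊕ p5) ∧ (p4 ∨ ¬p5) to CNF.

(p1 ∨ ¬p2) ∧ (¬p1 ∨ p2) ∧ (p4 ∨ p5) ∧ (¬p4 ∨ ¬p5) ∧ (p4 ∨ ¬p5)

(p1 ⊕ ¬p2) ∧ (p4 ⊕ p5) ∧ (p4 ∨ ¬p5)
= (p1 ∨ ¬p2) ∧ ¬(p1 ∧ ¬p2) ∧ (p4 ⊕ p5) ∧ (p4 ∨ ¬p5)
= (p1 ∨ ¬p2) ∧ ¬(p1 ∧ ¬p2) ∧ (p4 ∨ p5) ∧ ¬(p4 ∧ p5) ∧ (p4 ∨ ¬p5)
= (p1 ∨ ¬p2) ∧ (¬p1 ∨ ¬¬p2) ∧ (p4 ∨ p5) ∧ ¬(p4 ∧ p5) ∧ (p4 ∨ ¬p5)
= (p1 ∨ ¬p2) ∧ (¬p1 ∨ p2) ∧ (p4 ∨ p5) ∧ ¬(p4 ∧ p5) ∧ (p4 ∨ ¬p5)
= (p1 ∨ ¬p2) ∧ (¬p1 ∨ p2) ∧ (p4 ∨ p5) ∧ (¬p4 ∨ ¬p5) ∧ (p4 ∨ ¬p5)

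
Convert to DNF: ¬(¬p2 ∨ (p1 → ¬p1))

p2 ∧ p1

¬(¬p2 ∨ (p1 → ¬p1))
⇔ ¬(¬p2 ∨ ¬p1 ∨ ¬p1)   [eliminate →]
⇔ ¬¬p2 ∧ ¬¬p1 ∧ ¬¬p1   [De Morgan]
⇔ p2 ∧ ¬¬p1 ∧ ¬¬p1   [double negation]
⇔ p2 ∧ p1 ∧ ¬¬p1   [double negation]
⇔ p2 ∧ p1 ∧ p1   [double negation]
⇔ p2 ∧ p1   [simplify]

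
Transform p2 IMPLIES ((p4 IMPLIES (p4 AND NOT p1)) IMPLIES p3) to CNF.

(NOT p2 OR p4 OR p3) AND (NOT p2 OR NOT p4 OR p1 OR p3)

p2 IMPLIES ((p4 IMPLIES (p4 AND NOT p1)) IMPLIES p3)
≡ NOT p2 OR ((p4 IMPLIES (p4 AND NOT p1)) IMPLIES p3)   (eliminate IMPLIES)
≡ NOT p2 OR NOT (p4 IMPLIES (p4 AND NOT p1)) OR p3   (eliminate IMPLIES)
≡ NOT p2 OR NOT (NOT p4 OR (p4 AND NOT p1)) OR p3   (eliminate IMPLIES)
≡ NOT p2 OR (NOT NOT p4 AND NOT (p4 AND NOT p1)) OR p3   (De Morgan)
≡ NOT p2 OR (p4 AND NOT (p4 AND NOT p1)) OR p3   (double negation)
≡ NOT p2 OR (p4 AND (NOT p4 OR NOT NOT p1)) OR p3   (De Morgan)
≡ NOT p2 OR (p4 AND (NOT p4 OR p1)) OR p3   (double negation)
≡ (NOT p2 OR p4 OR p3) AND (NOT p2 OR NOT p4 OR p1 OR p3)   (distribute OR over AND)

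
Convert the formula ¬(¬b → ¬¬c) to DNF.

¬(¬b → ¬¬c)
= ¬(¬¬b ∨ ¬¬c)
= ¬¬¬b ∧ ¬¬¬c
= ¬b ∧ ¬¬¬c
= ¬b ∧ ¬c

¬b ∧ ¬c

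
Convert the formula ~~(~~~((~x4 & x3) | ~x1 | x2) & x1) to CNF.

~~(~~~((~x4 & x3) | ~x1 | x2) & x1)
≡ ~~~((~x4 & x3) | ~x1 | x2) & x1   — double negation
≡ ~((~x4 & x3) | ~x1 | x2) & x1   — double negation
≡ ~(~x4 & x3) & ~~x1 & ~x2 & x1   — De Morgan
≡ (~~x4 | ~x3) & ~~x1 & ~x2 & x1   — De Morgan
≡ (x4 | ~x3) & ~~x1 & ~x2 & x1   — double negation
≡ (x4 | ~x3) & x1 & ~x2 & x1   — double negation
≡ (x4 | ~x3) & x1 & ~x2   — simplify

(x4 | ~x3) & x1 & ~x2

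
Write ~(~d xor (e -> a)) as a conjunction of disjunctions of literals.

(d | ~e | a) & (e | ~d) & (~a | ~d)

~(~d xor (e -> a))
≡ ~((~d | (e -> a)) & ~(~d & (e -> a)))   (expand xor)
≡ ~((~d | ~e | a) & ~(~d & (e -> a)))   (eliminate ->)
≡ ~((~d | ~e | a) & ~(~d & (~e | a)))   (eliminate ->)
≡ ~(~d | ~e | a) | ~~(~d & (~e | a))   (De Morgan)
≡ (~~d & ~~e & ~a) | ~~(~d & (~e | a))   (De Morgan)
≡ (d & ~~e & ~a) | ~~(~d & (~e | a))   (double negation)
≡ (d & e & ~a) | ~~(~d & (~e | a))   (double negation)
≡ (d & e & ~a) | (~d & (~e | a))   (double negation)
≡ (d | ~d) & (d | ~e | a) & (e | ~d) & (e | ~e | a) & (~a | ~d) & (~a | ~e | a)   (distribute | over &)
≡ (d | ~e | a) & (e | ~d) & (~a | ~d)   (simplify)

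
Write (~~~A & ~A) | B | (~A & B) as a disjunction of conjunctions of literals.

(~~~A & ~A) | B | (~A & B)
⇔ (~A & ~A) | B | (~A & B)   — double negation
⇔ ~A | B   — simplify

~A | B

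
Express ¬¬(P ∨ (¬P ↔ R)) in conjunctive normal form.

P ∨ R

¬¬(P ∨ (¬P ↔ R))
≡ ¬¬(P ∨ ((¬P → R) ∧ (R → ¬P)))   [eliminate ↔]
≡ ¬¬(P ∨ ((¬¬P ∨ R) ∧ (R → ¬P)))   [eliminate →]
≡ ¬¬(P ∨ ((¬¬P ∨ R) ∧ (¬R ∨ ¬P)))   [eliminate →]
≡ P ∨ ((¬¬P ∨ R) ∧ (¬R ∨ ¬P))   [double negation]
≡ P ∨ ((P ∨ R) ∧ (¬R ∨ ¬P))   [double negation]
≡ (P ∨ P ∨ R) ∧ (P ∨ ¬R ∨ ¬P)   [distribute ∨ over ∧]
≡ P ∨ R   [simplify]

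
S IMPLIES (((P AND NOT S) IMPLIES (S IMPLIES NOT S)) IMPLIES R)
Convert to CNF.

NOT S OR R

S IMPLIES (((P AND NOT S) IMPLIES (S IMPLIES NOT S)) IMPLIES R)
⇔ NOT S OR (((P AND NOT S) IMPLIES (S IMPLIES NOT S)) IMPLIES R)
⇔ NOT S OR NOT ((P AND NOT S) IMPLIES (S IMPLIES NOT S)) OR R
⇔ NOT S OR NOT (NOT (P AND NOT S) OR (S IMPLIES NOT S)) OR R
⇔ NOT S OR NOT (NOT (P AND NOT S) OR NOT S OR NOT S) OR R
⇔ NOT S OR (NOT NOT (P AND NOT S) AND NOT NOT S AND NOT NOT S) OR R
⇔ NOT S OR (P AND NOT S AND NOT NOT S AND NOT NOT S) OR R
⇔ NOT S OR (P AND NOT S AND S AND NOT NOT S) OR R
⇔ NOT S OR (P AND NOT S AND S AND S) OR R
⇔ (NOT S OR P OR R) AND (NOT S OR NOT S OR R) AND (NOT S OR S OR R) AND (NOT S OR S OR R)
⇔ NOT S OR R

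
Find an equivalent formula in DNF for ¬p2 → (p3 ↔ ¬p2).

p2 ∨ (¬p2 ∧ p3)

¬p2 → (p3 ↔ ¬p2)
≡ ¬¬p2 ∨ (p3 ↔ ¬p2)   [eliminate →]
≡ ¬¬p2 ∨ ((p3 → ¬p2) ∧ (¬p2 → p3))   [eliminate ↔]
≡ ¬¬p2 ∨ ((¬p3 ∨ ¬p2) ∧ (¬p2 → p3))   [eliminate →]
≡ ¬¬p2 ∨ ((¬p3 ∨ ¬p2) ∧ (¬¬p2 ∨ p3))   [eliminate →]
≡ p2 ∨ ((¬p3 ∨ ¬p2) ∧ (¬¬p2 ∨ p3))   [double negation]
≡ p2 ∨ ((¬p3 ∨ ¬p2) ∧ (p2 ∨ p3))   [double negation]
≡ p2 ∨ (¬p3 ∧ p2) ∨ (¬p3 ∧ p3) ∨ (¬p2 ∧ p2) ∨ (¬p2 ∧ p3)   [distribute ∧ over ∨]
≡ p2 ∨ (¬p2 ∧ p3)   [simplify]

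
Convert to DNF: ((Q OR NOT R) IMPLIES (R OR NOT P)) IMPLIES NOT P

(NOT R AND P) OR NOT P

((Q OR NOT R) IMPLIES (R OR NOT P)) IMPLIES NOT P
≡ NOT ((Q OR NOT R) IMPLIES (R OR NOT P)) OR NOT P   (eliminate IMPLIES)
≡ NOT (NOT (Q OR NOT R) OR R OR NOT P) OR NOT P   (eliminate IMPLIES)
≡ (NOT NOT (Q OR NOT R) AND NOT R AND NOT NOT P) OR NOT P   (De Morgan)
≡ ((Q OR NOT R) AND NOT R AND NOT NOT P) OR NOT P   (double negation)
≡ ((Q OR NOT R) AND NOT R AND P) OR NOT P   (double negation)
≡ (Q AND NOT R AND P) OR (NOT R AND NOT R AND P) OR NOT P   (distribute AND over OR)
≡ (NOT R AND P) OR NOT P   (simplify)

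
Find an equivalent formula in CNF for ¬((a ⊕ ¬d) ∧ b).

¬((a ⊕ ¬d) ∧ b)
≡ ¬((a ∨ ¬d) ∧ ¬(a ∧ ¬d) ∧ b)   [expand ⊕]
≡ ¬(a ∨ ¬d) ∨ ¬¬(a ∧ ¬d) ∨ ¬b   [De Morgan]
≡ (¬a ∧ ¬¬d) ∨ ¬¬(a ∧ ¬d) ∨ ¬b   [De Morgan]
≡ (¬a ∧ d) ∨ ¬¬(a ∧ ¬d) ∨ ¬b   [double negation]
≡ (¬a ∧ d) ∨ (a ∧ ¬d) ∨ ¬b   [double negation]
≡ (¬a ∨ a ∨ ¬b) ∧ (¬a ∨ ¬d ∨ ¬b) ∧ (d ∨ a ∨ ¬b) ∧ (d ∨ ¬d ∨ ¬b)   [distribute ∨ over ∧]
≡ (¬a ∨ ¬d ∨ ¬b) ∧ (d ∨ a ∨ ¬b)   [simplify]

(¬a ∨ ¬d ∨ ¬b) ∧ (d ∨ a ∨ ¬b)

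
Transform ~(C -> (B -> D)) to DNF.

~(C -> (B -> D))
≡ ~(~C | (B -> D))   [eliminate ->]
≡ ~(~C | ~B | D)   [eliminate ->]
≡ ~~C & ~~B & ~D   [De Morgan]
≡ C & ~~B & ~D   [double negation]
≡ C & B & ~D   [double negation]

C & B & ~D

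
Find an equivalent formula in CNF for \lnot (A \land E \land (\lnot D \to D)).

\lnot (A \land E \land (\lnot D \to D))
= \lnot (A \land E \land (\lnot \lnot D \lor D))
= \lnot A \lor \lnot E \lor \lnot (\lnot \lnot D \lor D)
= \lnot A \lor \lnot E \lor (\lnot \lnot \lnot D \land \lnot D)
= \lnot A \lor \lnot E \lor (\lnot D \land \lnot D)
= (\lnot A \lor \lnot E \lor \lnot D) \land (\lnot A \lor \lnot E \lor \lnot D)
= \lnot A \lor \lnot E \lor \lnot D

\lnot A \lor \lnot E \lor \lnot D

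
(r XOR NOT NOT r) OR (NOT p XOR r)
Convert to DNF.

(r XOR NOT NOT r) OR (NOT p XOR r)
= (r AND NOT NOT NOT r) OR (NOT r AND NOT NOT r) OR (NOT p XOR r)   [expand XOR]
= (r AND NOT NOT NOT r) OR (NOT r AND NOT NOT r) OR (NOT p AND NOT r) OR (NOT NOT p AND r)   [expand XOR]
= (r AND NOT r) OR (NOT r AND NOT NOT r) OR (NOT p AND NOT r) OR (NOT NOT p AND r)   [double negation]
= (r AND NOT r) OR (NOT r AND r) OR (NOT p AND NOT r) OR (NOT NOT p AND r)   [double negation]
= (r AND NOT r) OR (NOT r AND r) OR (NOT p AND NOT r) OR (p AND r)   [double negation]
= (NOT p AND NOT r) OR (p AND r)   [simplify]

(NOT p AND NOT r) OR (p AND r)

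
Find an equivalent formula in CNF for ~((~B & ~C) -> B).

~B & ~C

~((~B & ~C) -> B)
⇔ ~(~(~B & ~C) | B)   [eliminate ->]
⇔ ~~(~B & ~C) & ~B   [De Morgan]
⇔ ~B & ~C & ~B   [double negation]
⇔ ~B & ~C   [simplify]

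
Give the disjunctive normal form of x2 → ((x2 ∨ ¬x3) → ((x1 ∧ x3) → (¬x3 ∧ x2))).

¬x2 ∨ ¬x1 ∨ ¬x3

x2 → ((x2 ∨ ¬x3) → ((x1 ∧ x3) → (¬x3 ∧ x2)))
⇔ ¬x2 ∨ ((x2 ∨ ¬x3) → ((x1 ∧ x3) → (¬x3 ∧ x2)))
⇔ ¬x2 ∨ ¬(x2 ∨ ¬x3) ∨ ((x1 ∧ x3) → (¬x3 ∧ x2))
⇔ ¬x2 ∨ ¬(x2 ∨ ¬x3) ∨ ¬(x1 ∧ x3) ∨ (¬x3 ∧ x2)
⇔ ¬x2 ∨ (¬x2 ∧ ¬¬x3) ∨ ¬(x1 ∧ x3) ∨ (¬x3 ∧ x2)
⇔ ¬x2 ∨ (¬x2 ∧ x3) ∨ ¬(x1 ∧ x3) ∨ (¬x3 ∧ x2)
⇔ ¬x2 ∨ (¬x2 ∧ x3) ∨ ¬x1 ∨ ¬x3 ∨ (¬x3 ∧ x2)
⇔ ¬x2 ∨ ¬x1 ∨ ¬x3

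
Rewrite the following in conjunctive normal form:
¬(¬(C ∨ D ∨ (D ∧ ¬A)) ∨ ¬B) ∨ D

(C ∨ D) ∧ (B ∨ D)

¬(¬(C ∨ D ∨ (D ∧ ¬A)) ∨ ¬B) ∨ D
≡ (¬¬(C ∨ D ∨ (D ∧ ¬A)) ∧ ¬¬B) ∨ D   [De Morgan]
≡ ((C ∨ D ∨ (D ∧ ¬A)) ∧ ¬¬B) ∨ D   [double negation]
≡ ((C ∨ D ∨ (D ∧ ¬A)) ∧ B) ∨ D   [double negation]
≡ (C ∨ D ∨ D ∨ D) ∧ (C ∨ D ∨ ¬A ∨ D) ∧ (B ∨ D)   [distribute ∨ over ∧]
≡ (C ∨ D) ∧ (B ∨ D)   [simplify]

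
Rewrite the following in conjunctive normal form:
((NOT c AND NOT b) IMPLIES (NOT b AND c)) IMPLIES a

((NOT c AND NOT b) IMPLIES (NOT b AND c)) IMPLIES a
⇔ NOT ((NOT c AND NOT b) IMPLIES (NOT b AND c)) OR a   — eliminate IMPLIES
⇔ NOT (NOT (NOT c AND NOT b) OR (NOT b AND c)) OR a   — eliminate IMPLIES
⇔ (NOT NOT (NOT c AND NOT b) AND NOT (NOT b AND c)) OR a   — De Morgan
⇔ (NOT c AND NOT b AND NOT (NOT b AND c)) OR a   — double negation
⇔ (NOT c AND NOT b AND (NOT NOT b OR NOT c)) OR a   — De Morgan
⇔ (NOT c AND NOT b AND (b OR NOT c)) OR a   — double negation
⇔ (NOT c OR a) AND (NOT b OR a) AND (b OR NOT c OR a)   — distribute OR over AND
⇔ (NOT c OR a) AND (NOT b OR a)   — simplify

(NOT c OR a) AND (NOT b OR a)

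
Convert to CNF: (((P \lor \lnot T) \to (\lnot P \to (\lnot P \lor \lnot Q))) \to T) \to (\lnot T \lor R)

\lnot T \lor R

(((P \lor \lnot T) \to (\lnot P \to (\lnot P \lor \lnot Q))) \to T) \to (\lnot T \lor R)
= \lnot (((P \lor \lnot T) \to (\lnot P \to (\lnot P \lor \lnot Q))) \to T) \lor \lnot T \lor R   [eliminate \to]
= \lnot (\lnot ((P \lor \lnot T) \to (\lnot P \to (\lnot P \lor \lnot Q))) \lor T) \lor \lnot T \lor R   [eliminate \to]
= \lnot (\lnot (\lnot (P \lor \lnot T) \lor (\lnot P \to (\lnot P \lor \lnot Q))) \lor T) \lor \lnot T \lor R   [eliminate \to]
= \lnot (\lnot (\lnot (P \lor \lnot T) \lor \lnot \lnot P \lor \lnot P \lor \lnot Q) \lor T) \lor \lnot T \lor R   [eliminate \to]
= (\lnot \lnot (\lnot (P \lor \lnot T) \lor \lnot \lnot P \lor \lnot P \lor \lnot Q) \land \lnot T) \lor \lnot T \lor R   [De Morgan]
= ((\lnot (P \lor \lnot T) \lor \lnot \lnot P \lor \lnot P \lor \lnot Q) \land \lnot T) \lor \lnot T \lor R   [double negation]
= (((\lnot P \land \lnot \lnot T) \lor \lnot \lnot P \lor \lnot P \lor \lnot Q) \land \lnot T) \lor \lnot T \lor R   [De Morgan]
= (((\lnot P \land T) \lor \lnot \lnot P \lor \lnot P \lor \lnot Q) \land \lnot T) \lor \lnot T \lor R   [double negation]
= (((\lnot P \land T) \lor P \lor \lnot P \lor \lnot Q) \land \lnot T) \lor \lnot T \lor R   [double negation]
= (\lnot P \lor P \lor \lnot P \lor \lnot Q \lor \lnot T \lor R) \land (T \lor P \lor \lnot P \lor \lnot Q \lor \lnot T \lor R) \land (\lnot T \lor \lnot T \lor R)   [distribute \lor over \land]
= \lnot T \lor R   [simplify]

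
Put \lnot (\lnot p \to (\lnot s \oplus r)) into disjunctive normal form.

\lnot (\lnot p \to (\lnot s \oplus r))
= \lnot (\lnot \lnot p \lor (\lnot s \oplus r))   (eliminate \to)
= \lnot (\lnot \lnot p \lor (\lnot s \land \lnot r) \lor (\lnot \lnot s \land r))   (expand \oplus)
= \lnot \lnot \lnot p \land \lnot (\lnot s \land \lnot r) \land \lnot (\lnot \lnot s \land r)   (De Morgan)
= \lnot p \land \lnot (\lnot s \land \lnot r) \land \lnot (\lnot \lnot s \land r)   (double negation)
= \lnot p \land (\lnot \lnot s \lor \lnot \lnot r) \land \lnot (\lnot \lnot s \land r)   (De Morgan)
= \lnot p \land (s \lor \lnot \lnot r) \land \lnot (\lnot \lnot s \land r)   (double negation)
= \lnot p \land (s \lor r) \land \lnot (\lnot \lnot s \land r)   (double negation)
= \lnot p \land (s \lor r) \land (\lnot \lnot \lnot s \lor \lnot r)   (De Morgan)
= \lnot p \land (s \lor r) \land (\lnot s \lor \lnot r)   (double negation)
= (\lnot p \land s \land \lnot s) \lor (\lnot p \land s \land \lnot r) \lor (\lnot p \land r \land \lnot s) \lor (\lnot p \land r \land \lnot r)   (distribute \land over \lor)
= (\lnot p \land s \land \lnot r) \lor (\lnot p \land r \land \lnot s)   (simplify)

(\lnot p \land s \land \lnot r) \lor (\lnot p \land r \land \lnot s)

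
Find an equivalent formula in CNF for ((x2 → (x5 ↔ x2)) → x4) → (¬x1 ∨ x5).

((x2 → (x5 ↔ x2)) → x4) → (¬x1 ∨ x5)
≡ ¬((x2 → (x5 ↔ x2)) → x4) ∨ ¬x1 ∨ x5   [eliminate →]
≡ ¬(¬(x2 → (x5 ↔ x2)) ∨ x4) ∨ ¬x1 ∨ x5   [eliminate →]
≡ ¬(¬(¬x2 ∨ (x5 ↔ x2)) ∨ x4) ∨ ¬x1 ∨ x5   [eliminate →]
≡ ¬(¬(¬x2 ∨ ((x5 → x2) ∧ (x2 → x5))) ∨ x4) ∨ ¬x1 ∨ x5   [eliminate ↔]
≡ ¬(¬(¬x2 ∨ ((¬x5 ∨ x2) ∧ (x2 → x5))) ∨ x4) ∨ ¬x1 ∨ x5   [eliminate →]
≡ ¬(¬(¬x2 ∨ ((¬x5 ∨ x2) ∧ (¬x2 ∨ x5))) ∨ x4) ∨ ¬x1 ∨ x5   [eliminate →]
≡ (¬¬(¬x2 ∨ ((¬x5 ∨ x2) ∧ (¬x2 ∨ x5))) ∧ ¬x4) ∨ ¬x1 ∨ x5   [De Morgan]
≡ ((¬x2 ∨ ((¬x5 ∨ x2) ∧ (¬x2 ∨ x5))) ∧ ¬x4) ∨ ¬x1 ∨ x5   [double negation]
≡ (¬x2 ∨ ¬x5 ∨ x2 ∨ ¬x1 ∨ x5) ∧ (¬x2 ∨ ¬x2 ∨ x5 ∨ ¬x1 ∨ x5) ∧ (¬x4 ∨ ¬x1 ∨ x5)   [distribute ∨ over ∧]
≡ (¬x2 ∨ x5 ∨ ¬x1) ∧ (¬x4 ∨ ¬x1 ∨ x5)   [simplify]

(¬x2 ∨ x5 ∨ ¬x1) ∧ (¬x4 ∨ ¬x1 ∨ x5)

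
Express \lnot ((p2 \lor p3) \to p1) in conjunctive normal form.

\lnot ((p2 \lor p3) \to p1)
≡ \lnot (\lnot (p2 \lor p3) \lor p1)   — eliminate \to
≡ \lnot \lnot (p2 \lor p3) \land \lnot p1   — De Morgan
≡ (p2 \lor p3) \land \lnot p1   — double negation

(p2 \lor p3) \land \lnot p1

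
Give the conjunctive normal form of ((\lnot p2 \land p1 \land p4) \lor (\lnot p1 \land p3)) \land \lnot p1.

((\lnot p2 \land p1 \land p4) \lor (\lnot p1 \land p3)) \land \lnot p1
≡ (\lnot p2 \lor \lnot p1) \land (\lnot p2 \lor p3) \land (p1 \lor \lnot p1) \land (p1 \lor p3) \land (p4 \lor \lnot p1) \land (p4 \lor p3) \land \lnot p1   (distribute \lor over \land)
≡ (\lnot p2 \lor p3) \land (p1 \lor p3) \land (p4 \lor p3) \land \lnot p1   (simplify)

(\lnot p2 \lor p3) \land (p1 \lor p3) \land (p4 \lor p3) \land \lnot p1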